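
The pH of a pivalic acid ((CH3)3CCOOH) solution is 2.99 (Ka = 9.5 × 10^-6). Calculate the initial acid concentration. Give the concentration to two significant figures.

C₀ = 1.1 × 10^-1 M

[H+] = 10^(-2.99) = 1.02 × 10^-3 M = x
Ka = x²/(C₀ − x) ⇒ C₀ = x + x²/Ka
C₀ = 1.02 × 10^-3 + (1.02 × 10^-3)²/(9.5 × 10^-6) = 1.11 × 10^-1 M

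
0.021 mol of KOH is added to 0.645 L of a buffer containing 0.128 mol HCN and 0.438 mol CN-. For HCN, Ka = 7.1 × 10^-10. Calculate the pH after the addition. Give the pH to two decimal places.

After neutralization: n(HCN) = 0.107 mol, n(CN-) = 0.459 mol.
pKa = −log(7.1 × 10^-10) = 9.149
pH = pKa + log([A⁻]/[HA]) = 9.149 + log(0.459/0.107) = 9.149 +0.632

pH = 9.78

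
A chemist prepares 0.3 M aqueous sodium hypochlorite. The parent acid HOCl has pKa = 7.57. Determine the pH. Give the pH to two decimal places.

pH = 10.52

OCl- is the conjugate base of the weak acid HOCl.
Ka = 10^(−7.57) = 2.69 × 10^-8
Kb = Kw/Ka = 1.0×10^-14 / 2.69 × 10^-8 = 3.72 × 10^-7
Let x = [OH-] at equilibrium. Kb = x²/(0.3 − x).
Neglecting x in the denominator: x = √(3.72 × 10^-7 × 0.3) = 3.34 × 10^-4 M
(x/C₀ = 0.11% < 5%, so the approximation holds.)
pOH = −log(3.34 × 10^-4) = 3.48; pH = 14.00 − 3.48 = 10.52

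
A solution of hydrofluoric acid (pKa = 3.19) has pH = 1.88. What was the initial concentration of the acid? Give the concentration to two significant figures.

C₀ = 2.8 × 10^-1 M

[H+] = 10^(-1.88) = 1.32 × 10^-2 M = x
Ka = 10^(−3.19) = 6.46 × 10^-4
Ka = x²/(C₀ − x) ⇒ C₀ = x + x²/Ka
C₀ = 1.32 × 10^-2 + (1.32 × 10^-2)²/(6.46 × 10^-4) = 2.83 × 10^-1 M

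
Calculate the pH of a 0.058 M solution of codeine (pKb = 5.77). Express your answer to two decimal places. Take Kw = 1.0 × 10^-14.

pH = 10.50

C18H21NO3 + H2O ⇌ C18H22NO3+ + OH-
Kb = 10^(−5.77) = 1.70 × 10^-6
Let x = [OH-] at equilibrium. Kb = x²/(0.058 − x).
Assume x ≪ 0.058: x ≈ √(1.70 × 10^-6 × 0.058) = 3.14 × 10^-4 M
pOH = 3.50, so pH = 14.00 − pOH = 10.50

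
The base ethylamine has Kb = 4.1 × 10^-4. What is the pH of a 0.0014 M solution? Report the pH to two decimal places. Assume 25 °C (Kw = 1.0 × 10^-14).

C2H5NH2 + H2O ⇌ C2H5NH3+ + OH-
From the ICE table, Kb = x²/(0.0014 − x) = 4.1 × 10^-4.
The 5% rule fails; solving x² + Kb·x − Kb·C₀ = 0 exactly:
x = (−Kb + √(Kb² + 4·Kb·C₀))/2 = 5.80 × 10^-4 M
pOH = −log(5.80 × 10^-4) = 3.24; pH = 14.00 − 3.24 = 10.76

pH = 10.76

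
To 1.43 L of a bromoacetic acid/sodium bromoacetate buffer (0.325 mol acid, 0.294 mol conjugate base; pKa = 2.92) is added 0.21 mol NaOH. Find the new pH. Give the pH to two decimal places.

pH = 3.56

OH- converts BrCH2COOH to BrCH2COO-: BrCH2COOH → 0.115 mol, BrCH2COO- → 0.504 mol.
pH = pKa + log(n_BrCH2COO-/n_BrCH2COOH) = 2.92 + log(0.504/0.115) = 2.92 + (+0.642)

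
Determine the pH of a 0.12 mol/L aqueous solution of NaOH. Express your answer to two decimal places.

NaOH is a strong base; [OH-] = 0.12 M.
pOH = -log(0.12) = 0.92
pH = 14.00 - 0.92 = 13.08

pH = 13.08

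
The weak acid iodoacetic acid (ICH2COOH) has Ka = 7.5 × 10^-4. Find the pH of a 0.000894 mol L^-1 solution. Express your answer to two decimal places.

pH = 3.28

ICH2COOH ⇌ ICH2COO- + H+
From the ICE table, Ka = [H+]²/(0.000894 − [H+]) = 7.5 × 10^-4.
Here C₀/Ka ≈ 1.19, so the small-[H+] approximation fails. Use the quadratic:
[H+] = (−Ka + √(Ka² + 4·Ka·C₀))/2 = 5.26 × 10^-4 M
pH = −log[H+] = −log(5.26 × 10^-4) = 3.28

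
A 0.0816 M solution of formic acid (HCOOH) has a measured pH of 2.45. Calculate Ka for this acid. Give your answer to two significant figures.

Ka = 1.6 × 10^-4

[H+] = 10^(-2.45) = 3.55 × 10^-3 M
At equilibrium [HA] = 0.0816 − 3.55 × 10^-3 = 7.81 × 10^-2 M
Ka = [H+][A-]/[HA] = (3.55 × 10^-3)² / 7.81 × 10^-2 = 1.6 × 10^-4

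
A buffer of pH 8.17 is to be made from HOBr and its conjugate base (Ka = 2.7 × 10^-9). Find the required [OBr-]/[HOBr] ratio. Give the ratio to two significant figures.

pKa = -log(2.7 × 10^-9) = 8.569
pH = pKa + log(r) ⇒ log(r) = 8.17 − 8.569 = -0.399
r = [OBr-]/[HOBr] = 10^(-0.399) = 0.399

ratio = 0.40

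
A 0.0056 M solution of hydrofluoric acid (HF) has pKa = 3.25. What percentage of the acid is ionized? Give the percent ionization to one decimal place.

27.1%

HF ⇌ F- + H+; let x = [H+] at equilibrium.
Ka = 10^(−3.25) = 5.62 × 10^-4
Solve x² + 0.000562x − 3.15e-06 = 0 → x = 1.52 × 10^-3 M
% ionization = x/C₀ × 100% = 1.52 × 10^-3/0.0056 × 100% = 27.1%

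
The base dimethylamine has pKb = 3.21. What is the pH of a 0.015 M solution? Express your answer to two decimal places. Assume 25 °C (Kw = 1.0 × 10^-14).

pH = 11.44

(CH3)2NH + H2O ⇌ (CH3)2NH2+ + OH-
Kb = 10^(−3.21) = 6.17 × 10^-4
Kb = x²/(0.015 − x) = 6.17 × 10^-4
The 5% rule fails; solving x² + Kb·x − Kb·C₀ = 0 exactly:
x = (−Kb + √(Kb² + 4·Kb·C₀))/2 = 2.75 × 10^-3 M
pOH = −log(2.75 × 10^-3) = 2.56; pH = 14.00 − 2.56 = 11.44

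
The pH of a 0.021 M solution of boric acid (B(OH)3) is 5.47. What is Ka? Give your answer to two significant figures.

Ka = 5.5 × 10^-10

[H+] = 10^(-5.47) = 3.39 × 10^-6 M
At equilibrium [HA] = 0.021 − 3.39 × 10^-6 = 2.10 × 10^-2 M
Ka = [H+][A-]/[HA] = (3.39 × 10^-6)² / 2.10 × 10^-2 = 5.5 × 10^-10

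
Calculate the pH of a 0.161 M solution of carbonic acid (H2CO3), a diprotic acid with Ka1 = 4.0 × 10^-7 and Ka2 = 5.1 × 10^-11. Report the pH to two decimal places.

pH = 3.60

Ka1 ≫ Ka2, so treat the first dissociation as the only significant source of H+.
Ka1 = x²/(0.161 − x) = 4.0 × 10^-7
x ≈ √(4.0 × 10^-7 × 0.161) = 2.54 × 10^-4 M
pH = −log(2.54 × 10^-4) = 3.60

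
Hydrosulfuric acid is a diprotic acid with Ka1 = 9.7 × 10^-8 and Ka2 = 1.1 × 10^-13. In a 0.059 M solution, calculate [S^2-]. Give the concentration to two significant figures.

1.1 × 10^-13 M

First ionization gives [H+] ≈ [HS-] = 7.57 × 10^-5 M.
Second step: Ka2 = [H+][S^2-]/[HS-] ≈ [S^2-] (since [H+] ≈ [HS-]).
So [S^2-] ≈ Ka2.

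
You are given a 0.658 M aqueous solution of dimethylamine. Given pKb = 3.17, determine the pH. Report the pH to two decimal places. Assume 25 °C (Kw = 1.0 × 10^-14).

pH = 12.32

(CH3)2NH + H2O ⇌ (CH3)2NH2+ + OH-
Kb = 10^(−3.17) = 6.76 × 10^-4
Kb = [OH-]²/(0.658 − [OH-]) = 6.76 × 10^-4
Since Kb ≪ C₀, [OH-] ≈ √(Kb·C₀) = 2.11 × 10^-2 M.
Check: 3.2% ionized — well under 5%, approximation valid.
pOH = 1.68, so pH = 14.00 − pOH = 12.32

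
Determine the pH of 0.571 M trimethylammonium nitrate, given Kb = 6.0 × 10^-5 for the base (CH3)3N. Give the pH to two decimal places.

pH = 5.01

(CH3)3NH+ is the conjugate acid of the weak base (CH3)3N.
Ka = Kw/Kb = 1.0×10^-14 / 6.0 × 10^-5 = 1.67 × 10^-10
From the ICE table, Ka = [H+]²/(0.571 − [H+]) = 1.67 × 10^-10.
Neglecting [H+] in the denominator: [H+] = √(1.67 × 10^-10 × 0.571) = 9.77 × 10^-6 M
pH = −log(9.77 × 10^-6) = 5.01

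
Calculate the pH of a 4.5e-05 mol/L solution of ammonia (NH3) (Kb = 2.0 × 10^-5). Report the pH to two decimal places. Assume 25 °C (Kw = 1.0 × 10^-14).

pH = 9.33

NH3 + H2O ⇌ NH4+ + OH-
Let x = [OH-] at equilibrium. Kb = x²/(4.5e-05 − x).
x is not negligible relative to C₀; solve x² + 2e-05·x − 9e-10 = 0.
x = [−2e-05 + √(2e-05² + 3.6e-09)]/2 = 2.16 × 10^-5 M
pOH = −log(2.16 × 10^-5) = 4.67; pH = 14.00 − 4.67 = 9.33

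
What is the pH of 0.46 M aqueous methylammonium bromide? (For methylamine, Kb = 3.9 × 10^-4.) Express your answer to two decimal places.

pH = 5.46

CH3NH3+ is the conjugate acid of the weak base CH3NH2.
Ka = Kw/Kb = 1.0×10^-14 / 3.9 × 10^-4 = 2.56 × 10^-11
From the ICE table, Ka = x²/(0.46 − x) = 2.56 × 10^-11.
Assume x ≪ 0.46: x ≈ √(2.56 × 10^-11 × 0.46) = 3.43 × 10^-6 M
Check: 0.00075% ionized — well under 5%, approximation valid.
pH = −log[H+] = −log(3.43 × 10^-6) = 5.46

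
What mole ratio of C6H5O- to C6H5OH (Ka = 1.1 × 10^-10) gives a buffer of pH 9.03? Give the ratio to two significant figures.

pKa = -log(1.1 × 10^-10) = 9.959
pH = pKa + log(r) ⇒ log(r) = 9.03 − 9.959 = -0.929
r = [C6H5O-]/[C6H5OH] = 10^(-0.929) = 0.118

ratio = 0.12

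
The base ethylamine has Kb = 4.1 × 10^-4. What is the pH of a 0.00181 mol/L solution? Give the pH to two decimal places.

C2H5NH2 + H2O ⇌ C2H5NH3+ + OH-
From the ICE table, Kb = x²/(0.00181 − x) = 4.1 × 10^-4.
The 5% rule fails; solving x² + Kb·x − Kb·C₀ = 0 exactly:
x = [−0.00041 + √(0.00041² + 2.97e-06)]/2 = 6.81 × 10^-4 M
pOH = 3.17, so pH = 14.00 − pOH = 10.83

pH = 10.83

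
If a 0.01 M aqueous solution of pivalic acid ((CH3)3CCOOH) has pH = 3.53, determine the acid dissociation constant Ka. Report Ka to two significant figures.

Ka = 9.0 × 10^-6

[H+] = 10^(-3.53) = 2.95 × 10^-4 M
At equilibrium [HA] = 0.01 − 2.95 × 10^-4 = 9.71 × 10^-3 M
Ka = [H+][A-]/[HA] = (2.95 × 10^-4)² / 9.71 × 10^-3 = 9.0 × 10^-6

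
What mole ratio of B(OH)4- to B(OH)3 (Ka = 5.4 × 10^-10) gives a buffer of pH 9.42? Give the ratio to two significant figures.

ratio = 1.4

pKa = -log(5.4 × 10^-10) = 9.268
pH = pKa + log(r) ⇒ log(r) = 9.42 − 9.268 = +0.152
r = [B(OH)4-]/[B(OH)3] = 10^(+0.152) = 1.42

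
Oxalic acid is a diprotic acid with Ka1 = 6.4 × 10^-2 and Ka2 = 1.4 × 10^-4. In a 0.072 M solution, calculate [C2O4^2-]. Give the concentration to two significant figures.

1.4 × 10^-4 M

First ionization gives [H+] ≈ [HC2O4-] = 4.30 × 10^-2 M.
Second step: Ka2 = [H+][C2O4^2-]/[HC2O4-] ≈ [C2O4^2-] (since [H+] ≈ [HC2O4-]).
So [C2O4^2-] ≈ Ka2.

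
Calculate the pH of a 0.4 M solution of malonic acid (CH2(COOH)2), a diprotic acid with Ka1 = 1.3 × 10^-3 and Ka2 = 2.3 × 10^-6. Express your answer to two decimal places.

pH = 1.65

Since Ka1 ≫ Ka2, the first ionization dominates [H+].
Ka1 = x²/(0.4 − x) = 1.3 × 10^-3
Solving the quadratic: x = (−Ka1 + √(Ka1² + 4·Ka1·C₀))/2 = 2.22 × 10^-2 M
pH = −log(2.22 × 10^-2) = 1.65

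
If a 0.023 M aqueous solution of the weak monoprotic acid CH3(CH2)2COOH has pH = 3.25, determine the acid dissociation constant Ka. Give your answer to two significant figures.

[H+] = 10^(-3.25) = 5.62 × 10^-4 M
At equilibrium [HA] = 0.023 − 5.62 × 10^-4 = 2.24 × 10^-2 M
Ka = [H+][A-]/[HA] = (5.62 × 10^-4)² / 2.24 × 10^-2 = 1.4 × 10^-5

Ka = 1.4 × 10^-5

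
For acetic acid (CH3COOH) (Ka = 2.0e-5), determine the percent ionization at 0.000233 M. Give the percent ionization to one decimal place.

CH3COOH ⇌ CH3COO- + H+; let x = [H+] at equilibrium.
Solve x² + 2e-05x − 4.66e-09 = 0 → x = 5.90 × 10^-5 M
Fraction ionized = 5.90 × 10^-5 / 0.000233 = 0.2532 → 25.3%

25.3%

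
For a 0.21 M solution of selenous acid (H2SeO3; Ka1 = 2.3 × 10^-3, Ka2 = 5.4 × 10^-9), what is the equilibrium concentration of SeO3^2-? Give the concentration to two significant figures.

5.4 × 10^-9 M

First ionization gives [H+] ≈ [HSeO3-] = 2.09 × 10^-2 M.
Second step: Ka2 = [H+][SeO3^2-]/[HSeO3-] ≈ [SeO3^2-] (since [H+] ≈ [HSeO3-]).
So [SeO3^2-] ≈ Ka2.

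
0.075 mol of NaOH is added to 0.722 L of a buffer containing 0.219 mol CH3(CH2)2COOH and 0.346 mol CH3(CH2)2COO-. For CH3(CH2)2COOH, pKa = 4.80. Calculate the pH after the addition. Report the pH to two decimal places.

OH- converts CH3(CH2)2COOH to CH3(CH2)2COO-: CH3(CH2)2COOH → 0.144 mol, CH3(CH2)2COO- → 0.421 mol.
Henderson–Hasselbalch with mole ratio 0.421/0.144: pH = 4.80 + (+0.466)

pH = 5.27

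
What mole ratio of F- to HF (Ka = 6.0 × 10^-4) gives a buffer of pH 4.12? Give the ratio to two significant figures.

ratio = 7.9

pKa = -log(6.0 × 10^-4) = 3.222
pH = pKa + log(r) ⇒ log(r) = 4.12 − 3.222 = +0.898
r = [F-]/[HF] = 10^(+0.898) = 7.91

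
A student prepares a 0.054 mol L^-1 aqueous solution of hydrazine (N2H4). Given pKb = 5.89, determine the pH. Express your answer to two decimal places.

N2H4 + H2O ⇌ N2H5+ + OH-
Kb = 10^(−5.89) = 1.29 × 10^-6
Let x = [OH-] at equilibrium. Kb = x²/(0.054 − x).
Assume x ≪ 0.054: x ≈ √(1.29 × 10^-6 × 0.054) = 2.64 × 10^-4 M
(x/C₀ = 0.49% < 5%, so the approximation holds.)
pOH = −log(2.64 × 10^-4) = 3.58; pH = 14.00 − 3.58 = 10.42

pH = 10.42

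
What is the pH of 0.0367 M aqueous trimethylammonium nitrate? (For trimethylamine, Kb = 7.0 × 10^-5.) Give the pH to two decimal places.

pH = 5.64

(CH3)3NH+ is the conjugate acid of the weak base (CH3)3N.
Ka = Kw/Kb = 1.0×10^-14 / 7.0 × 10^-5 = 1.43 × 10^-10
Ka = x²/(0.0367 − x) = 1.43 × 10^-10
Since Ka ≪ C₀, x ≈ √(Ka·C₀) = 2.29 × 10^-6 M.
pH = −log(2.29 × 10^-6) = 5.64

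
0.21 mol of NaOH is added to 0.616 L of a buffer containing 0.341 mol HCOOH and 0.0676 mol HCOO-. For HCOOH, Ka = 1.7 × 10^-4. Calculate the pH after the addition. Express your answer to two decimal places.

After neutralization: n(HCOOH) = 0.131 mol, n(HCOO-) = 0.278 mol.
pKa = −log(1.7 × 10^-4) = 3.770
Henderson–Hasselbalch with mole ratio 0.278/0.131: pH = 3.770 + (+0.327)

pH = 4.10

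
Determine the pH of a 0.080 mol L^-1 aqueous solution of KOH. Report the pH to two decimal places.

KOH is a strong base; [OH-] = 0.08 M.
pOH = -log(0.08) = 1.10
pH = 14.00 - 1.10 = 12.90

pH = 12.90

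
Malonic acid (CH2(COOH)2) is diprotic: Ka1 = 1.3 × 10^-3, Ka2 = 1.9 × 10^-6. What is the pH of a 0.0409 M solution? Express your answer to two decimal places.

pH = 2.18

Ka1 ≫ Ka2, so treat the first dissociation as the only significant source of H+.
Ka1 = x²/(0.0409 − x) = 1.3 × 10^-3
Solving the quadratic: x = (−Ka1 + √(Ka1² + 4·Ka1·C₀))/2 = 6.67 × 10^-3 M
pH = −log(6.67 × 10^-3) = 2.18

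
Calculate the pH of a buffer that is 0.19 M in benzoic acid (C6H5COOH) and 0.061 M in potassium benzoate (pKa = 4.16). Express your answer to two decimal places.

pH = pKa + log([A⁻]/[HA]) = 4.16 + log(0.061/0.19)
pH = 4.16 + (-0.493) = 3.67

pH = 3.67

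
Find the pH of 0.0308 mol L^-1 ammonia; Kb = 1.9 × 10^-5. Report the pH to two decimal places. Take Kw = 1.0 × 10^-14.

pH = 10.88

NH3 + H2O ⇌ NH4+ + OH-
Kb = x²/(0.0308 − x) = 1.9 × 10^-5
Since Kb ≪ C₀, x ≈ √(Kb·C₀) = 7.65 × 10^-4 M.
pOH = 3.12, so pH = 14.00 − pOH = 10.88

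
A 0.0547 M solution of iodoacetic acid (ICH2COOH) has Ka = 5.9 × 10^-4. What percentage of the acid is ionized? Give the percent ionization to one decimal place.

ICH2COOH ⇌ ICH2COO- + H+; let x = [H+] at equilibrium.
Solve x² + 0.00059x − 3.23e-05 = 0 → x = 5.39 × 10^-3 M
Fraction ionized = 5.39 × 10^-3 / 0.0547 = 0.0985 → 9.9%

9.9%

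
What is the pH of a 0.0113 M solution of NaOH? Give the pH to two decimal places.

pH = 12.05

NaOH is a strong base; [OH-] = 0.0113 M.
pOH = -log(0.0113) = 1.95
pH = 14.00 - 1.95 = 12.05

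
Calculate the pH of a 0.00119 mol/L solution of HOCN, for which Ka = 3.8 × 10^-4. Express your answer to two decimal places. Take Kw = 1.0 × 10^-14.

HOCN ⇌ OCN- + H+
Ka = [H+]²/(0.00119 − [H+]) = 3.8 × 10^-4
The 5% rule fails; solving [H+]² + Ka·[H+] − Ka·C₀ = 0 exactly:
[H+] = [−0.00038 + √(0.00038² + 1.81e-06)]/2 = 5.09 × 10^-4 M
pH = −log(5.09 × 10^-4) = 3.29

pH = 3.29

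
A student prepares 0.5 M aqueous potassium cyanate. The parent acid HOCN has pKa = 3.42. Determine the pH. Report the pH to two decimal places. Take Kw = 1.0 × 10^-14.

OCN- is the conjugate base of the weak acid HOCN.
Ka = 10^(−3.42) = 3.80 × 10^-4
Kb = Kw/Ka = 1.0×10^-14 / 3.80 × 10^-4 = 2.63 × 10^-11
From the ICE table, Kb = [OH-]²/(0.5 − [OH-]) = 2.63 × 10^-11.
Neglecting [OH-] in the denominator: [OH-] = √(2.63 × 10^-11 × 0.5) = 3.63 × 10^-6 M
Check: 0.00073% ionized — well under 5%, approximation valid.
pOH = −log(3.63 × 10^-6) = 5.44; pH = 14.00 − 5.44 = 8.56

pH = 8.56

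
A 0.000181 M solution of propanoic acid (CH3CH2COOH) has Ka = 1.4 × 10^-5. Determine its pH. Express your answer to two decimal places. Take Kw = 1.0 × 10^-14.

CH3CH2COOH ⇌ CH3CH2COO- + H+
Ka = [H+]²/(0.000181 − [H+]) = 1.4 × 10^-5
Here C₀/Ka ≈ 12.9, so the small-[H+] approximation fails. Use the quadratic:
[H+] = [−1.4e-05 + √(1.4e-05² + 1.01e-08)]/2 = 4.38 × 10^-5 M
pH = −log(4.38 × 10^-5) = 4.36

pH = 4.36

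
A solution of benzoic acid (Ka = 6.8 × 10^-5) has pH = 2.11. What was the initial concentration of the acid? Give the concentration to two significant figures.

[H+] = 10^(-2.11) = 7.76 × 10^-3 M = x
Ka = x²/(C₀ − x) ⇒ C₀ = x + x²/Ka
C₀ = 7.76 × 10^-3 + (7.76 × 10^-3)²/(6.8 × 10^-5) = 8.93 × 10^-1 M

C₀ = 8.9 × 10^-1 M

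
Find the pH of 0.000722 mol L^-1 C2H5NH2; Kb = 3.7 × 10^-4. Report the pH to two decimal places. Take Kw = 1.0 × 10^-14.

pH = 10.56

C2H5NH2 + H2O ⇌ C2H5NH3+ + OH-
From the ICE table, Kb = [OH-]²/(0.000722 − [OH-]) = 3.7 × 10^-4.
Here C₀/Kb ≈ 1.95, so the small-[OH-] approximation fails. Use the quadratic:
[OH-] = (−Kb + √(Kb² + 4·Kb·C₀))/2 = 3.64 × 10^-4 M
pOH = 3.44, so pH = 14.00 − pOH = 10.56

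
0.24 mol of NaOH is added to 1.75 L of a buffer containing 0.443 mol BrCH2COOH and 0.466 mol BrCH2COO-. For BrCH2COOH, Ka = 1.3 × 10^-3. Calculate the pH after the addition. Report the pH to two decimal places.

pH = 3.43

OH- converts BrCH2COOH to BrCH2COO-: BrCH2COOH → 0.203 mol, BrCH2COO- → 0.706 mol.
pKa = −log(1.3 × 10^-3) = 2.886
pH = pKa + log(n_BrCH2COO-/n_BrCH2COOH) = 2.886 + log(0.706/0.203) = 2.886 + (+0.541)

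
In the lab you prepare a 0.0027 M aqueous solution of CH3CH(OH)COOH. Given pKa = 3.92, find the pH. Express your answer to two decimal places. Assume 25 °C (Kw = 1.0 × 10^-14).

pH = 3.29

CH3CH(OH)COOH ⇌ CH3CH(OH)COO- + H+
Ka = 10^(−3.92) = 1.20 × 10^-4
Let x = [H+] at equilibrium. Ka = x²/(0.0027 − x).
Here C₀/Ka ≈ 22.5, so the small-x approximation fails. Use the quadratic:
x = [−0.00012 + √(0.00012² + 1.3e-06)]/2 = 5.12 × 10^-4 M
pH = −log(5.12 × 10^-4) = 3.29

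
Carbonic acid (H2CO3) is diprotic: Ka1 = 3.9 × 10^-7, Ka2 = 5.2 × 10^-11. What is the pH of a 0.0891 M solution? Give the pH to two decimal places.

Ka1 ≫ Ka2, so treat the first dissociation as the only significant source of H+.
Ka1 = x²/(0.0891 − x) = 3.9 × 10^-7
x ≈ √(3.9 × 10^-7 × 0.0891) = 1.86 × 10^-4 M
pH = −log(1.86 × 10^-4) = 3.73

pH = 3.73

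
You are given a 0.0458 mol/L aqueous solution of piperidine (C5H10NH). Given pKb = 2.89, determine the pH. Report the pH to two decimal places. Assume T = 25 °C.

C5H10NH + H2O ⇌ C5H10NH2+ + OH-
Kb = 10^(−2.89) = 1.29 × 10^-3
From the ICE table, Kb = x²/(0.0458 − x) = 1.29 × 10^-3.
The 5% rule fails; solving x² + Kb·x − Kb·C₀ = 0 exactly:
x = (−Kb + √(Kb² + 4·Kb·C₀))/2 = 7.07 × 10^-3 M
pOH = −log(7.07 × 10^-3) = 2.15; pH = 14.00 − 2.15 = 11.85

pH = 11.85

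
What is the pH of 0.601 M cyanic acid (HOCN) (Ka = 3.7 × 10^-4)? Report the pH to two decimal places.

HOCN ⇌ OCN- + H+
From the ICE table, Ka = [H+]²/(0.601 − [H+]) = 3.7 × 10^-4.
Assume [H+] ≪ 0.601: [H+] ≈ √(3.7 × 10^-4 × 0.601) = 1.49 × 10^-2 M
pH = −log(1.49 × 10^-2) = 1.83

pH = 1.83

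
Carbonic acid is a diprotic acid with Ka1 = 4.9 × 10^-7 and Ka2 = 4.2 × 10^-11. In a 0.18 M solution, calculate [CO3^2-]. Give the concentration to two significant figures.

First ionization gives [H+] ≈ [HCO3-] = 2.97 × 10^-4 M.
Second step: Ka2 = [H+][CO3^2-]/[HCO3-] ≈ [CO3^2-] (since [H+] ≈ [HCO3-]).
So [CO3^2-] ≈ Ka2.

4.2 × 10^-11 M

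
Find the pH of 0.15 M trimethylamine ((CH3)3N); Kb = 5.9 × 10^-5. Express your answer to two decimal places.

(CH3)3N + H2O ⇌ (CH3)3NH+ + OH-
From the ICE table, Kb = [OH-]²/(0.15 − [OH-]) = 5.9 × 10^-5.
Assume [OH-] ≪ 0.15: [OH-] ≈ √(5.9 × 10^-5 × 0.15) = 2.97 × 10^-3 M
Check: 2% ionized — well under 5%, approximation valid.
pOH = 2.53, so pH = 14.00 − pOH = 11.47

pH = 11.47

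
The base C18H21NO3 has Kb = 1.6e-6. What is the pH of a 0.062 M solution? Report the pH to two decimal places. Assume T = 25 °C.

pH = 10.50

C18H21NO3 + H2O ⇌ C18H22NO3+ + OH-
From the ICE table, Kb = [OH-]²/(0.062 − [OH-]) = 1.6 × 10^-6.
Assume [OH-] ≪ 0.062: [OH-] ≈ √(1.6 × 10^-6 × 0.062) = 3.15 × 10^-4 M
pOH = 3.50, so pH = 14.00 − pOH = 10.50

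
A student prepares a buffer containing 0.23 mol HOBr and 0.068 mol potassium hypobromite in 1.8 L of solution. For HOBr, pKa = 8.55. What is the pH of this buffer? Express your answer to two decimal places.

pH = 8.02

pH = pKa + log([A⁻]/[HA]) = 8.55 + log(0.068/0.23)
pH = 8.55 + (-0.529) = 8.02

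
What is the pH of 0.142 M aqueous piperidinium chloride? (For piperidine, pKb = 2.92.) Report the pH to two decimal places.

pH = 5.96

C5H10NH2+ is the conjugate acid of the weak base C5H10NH.
Kb = 10^(−2.92) = 1.20 × 10^-3
Ka = Kw/Kb = 1.0×10^-14 / 1.20 × 10^-3 = 8.33 × 10^-12
Ka = x²/(0.142 − x) = 8.33 × 10^-12
Neglecting x in the denominator: x = √(8.33 × 10^-12 × 0.142) = 1.09 × 10^-6 M
pH = −log(1.09 × 10^-6) = 5.96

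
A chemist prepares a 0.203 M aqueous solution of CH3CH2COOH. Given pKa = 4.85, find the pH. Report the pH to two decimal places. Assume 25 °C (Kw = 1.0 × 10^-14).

pH = 2.77

CH3CH2COOH ⇌ CH3CH2COO- + H+
Ka = 10^(−4.85) = 1.41 × 10^-5
Let x = [H+] at equilibrium. Ka = x²/(0.203 − x).
Since Ka ≪ C₀, x ≈ √(Ka·C₀) = 1.69 × 10^-3 M.
(x/C₀ = 0.83% < 5%, so the approximation holds.)
pH = −log(1.69 × 10^-3) = 2.77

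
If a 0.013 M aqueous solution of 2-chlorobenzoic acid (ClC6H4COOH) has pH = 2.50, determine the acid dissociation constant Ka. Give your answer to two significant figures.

Ka = 1.0 × 10^-3

[H+] = 10^(-2.50) = 3.16 × 10^-3 M
At equilibrium [HA] = 0.013 − 3.16 × 10^-3 = 9.84 × 10^-3 M
Ka = [H+][A-]/[HA] = (3.16 × 10^-3)² / 9.84 × 10^-3 = 1.0 × 10^-3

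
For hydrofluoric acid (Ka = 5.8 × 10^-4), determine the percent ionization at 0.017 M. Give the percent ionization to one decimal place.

16.8%

HF ⇌ F- + H+; let x = [H+] at equilibrium.
Ka = x²/(C₀ − x); solving the quadratic gives x = 2.86 × 10^-3 M.
Fraction ionized = 2.86 × 10^-3 / 0.017 = 0.1682 → 16.8%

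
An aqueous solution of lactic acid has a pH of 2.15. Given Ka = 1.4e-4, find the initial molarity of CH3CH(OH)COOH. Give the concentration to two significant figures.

[H+] = 10^(-2.15) = 7.08 × 10^-3 M = x
Ka = x²/(C₀ − x) ⇒ C₀ = x + x²/Ka
C₀ = 7.08 × 10^-3 + (7.08 × 10^-3)²/(1.4 × 10^-4) = 3.65 × 10^-1 M

C₀ = 3.7 × 10^-1 M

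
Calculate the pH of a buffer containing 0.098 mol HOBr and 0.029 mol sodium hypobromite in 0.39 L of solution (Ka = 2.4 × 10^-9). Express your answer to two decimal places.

pKa = −log(2.4 × 10^-9) = 8.620
pH = pKa + log([A⁻]/[HA]) = 8.620 + log(0.029/0.098)
pH = 8.620 + (-0.529) = 8.09

pH = 8.09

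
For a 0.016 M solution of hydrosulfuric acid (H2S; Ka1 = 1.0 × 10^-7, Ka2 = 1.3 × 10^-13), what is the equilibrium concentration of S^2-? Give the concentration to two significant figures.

1.3 × 10^-13 M

First ionization gives [H+] ≈ [HS-] = 4.00 × 10^-5 M.
Second step: Ka2 = [H+][S^2-]/[HS-] ≈ [S^2-] (since [H+] ≈ [HS-]).
So [S^2-] ≈ Ka2.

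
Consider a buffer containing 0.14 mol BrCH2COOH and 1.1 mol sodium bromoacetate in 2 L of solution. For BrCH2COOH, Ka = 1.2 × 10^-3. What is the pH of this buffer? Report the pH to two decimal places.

pKa = −log(1.2 × 10^-3) = 2.921
Using pH = pKa + log([base]/[acid]) with [base]/[acid] = 1.1/0.14:
pH = 2.921 + (+0.895) = 3.82

pH = 3.82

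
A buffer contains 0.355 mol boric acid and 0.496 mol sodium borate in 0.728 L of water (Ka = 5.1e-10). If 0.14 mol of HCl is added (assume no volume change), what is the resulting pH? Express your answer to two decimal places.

pH = 9.15

After neutralization: n(B(OH)3) = 0.495 mol, n(B(OH)4-) = 0.356 mol.
pKa = −log(5.1 × 10^-10) = 9.292
Henderson–Hasselbalch with mole ratio 0.356/0.495: pH = 9.292 + (-0.143)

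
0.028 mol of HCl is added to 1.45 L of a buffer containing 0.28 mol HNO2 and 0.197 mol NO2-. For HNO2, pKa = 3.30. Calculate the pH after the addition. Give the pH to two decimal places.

Added H+ converts NO2- to HNO2: HNO2 → 0.308 mol, NO2- → 0.169 mol.
Henderson–Hasselbalch with mole ratio 0.169/0.308: pH = 3.30 + (-0.261)

pH = 3.04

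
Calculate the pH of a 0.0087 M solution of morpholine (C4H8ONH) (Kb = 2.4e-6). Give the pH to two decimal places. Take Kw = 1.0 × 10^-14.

C4H8ONH + H2O ⇌ C4H8ONH2+ + OH-
Kb = x²/(0.0087 − x) = 2.4 × 10^-6
Assume x ≪ 0.0087: x ≈ √(2.4 × 10^-6 × 0.0087) = 1.44 × 10^-4 M
Check: 1.7% ionized — well under 5%, approximation valid.
pOH = −log(1.44 × 10^-4) = 3.84; pH = 14.00 − 3.84 = 10.16

pH = 10.16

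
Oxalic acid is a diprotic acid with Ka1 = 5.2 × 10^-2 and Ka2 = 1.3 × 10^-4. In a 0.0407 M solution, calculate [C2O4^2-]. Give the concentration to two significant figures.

First ionization gives [H+] ≈ [HC2O4-] = 2.68 × 10^-2 M.
Second step: Ka2 = [H+][C2O4^2-]/[HC2O4-] ≈ [C2O4^2-] (since [H+] ≈ [HC2O4-]).
So [C2O4^2-] ≈ Ka2.

1.3 × 10^-4 M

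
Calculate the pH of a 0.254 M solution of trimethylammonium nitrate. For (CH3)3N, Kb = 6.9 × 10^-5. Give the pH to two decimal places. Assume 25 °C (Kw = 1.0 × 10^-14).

(CH3)3NH+ is the conjugate acid of the weak base (CH3)3N.
Ka = Kw/Kb = 1.0×10^-14 / 6.9 × 10^-5 = 1.45 × 10^-10
Let x = [H+] at equilibrium. Ka = x²/(0.254 − x).
Assume x ≪ 0.254: x ≈ √(1.45 × 10^-10 × 0.254) = 6.07 × 10^-6 M
pH = −log(6.07 × 10^-6) = 5.22

pH = 5.22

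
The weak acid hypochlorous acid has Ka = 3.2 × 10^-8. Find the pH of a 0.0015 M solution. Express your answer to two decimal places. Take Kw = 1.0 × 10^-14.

pH = 5.16

HOCl ⇌ OCl- + H+
From the ICE table, Ka = [H+]²/(0.0015 − [H+]) = 3.2 × 10^-8.
Neglecting [H+] in the denominator: [H+] = √(3.2 × 10^-8 × 0.0015) = 6.93 × 10^-6 M
Check: 0.46% ionized — well under 5%, approximation valid.
pH = −log[H+] = −log(6.93 × 10^-6) = 5.16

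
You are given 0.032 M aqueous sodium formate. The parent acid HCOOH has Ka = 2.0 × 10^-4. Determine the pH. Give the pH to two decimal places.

pH = 8.10

HCOO- is the conjugate base of the weak acid HCOOH.
Kb = Kw/Ka = 1.0×10^-14 / 2.0 × 10^-4 = 5.00 × 10^-11
Let x = [OH-] at equilibrium. Kb = x²/(0.032 − x).
Assume x ≪ 0.032: x ≈ √(5.00 × 10^-11 × 0.032) = 1.26 × 10^-6 M
(x/C₀ = 0.004% < 5%, so the approximation holds.)
pOH = 5.90, so pH = 14.00 − pOH = 8.10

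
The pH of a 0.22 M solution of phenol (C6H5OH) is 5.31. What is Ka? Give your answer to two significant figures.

Ka = 1.1 × 10^-10

[H+] = 10^(-5.31) = 4.90 × 10^-6 M
At equilibrium [HA] = 0.22 − 4.90 × 10^-6 = 2.20 × 10^-1 M
Ka = [H+][A-]/[HA] = (4.90 × 10^-6)² / 2.20 × 10^-1 = 1.1 × 10^-10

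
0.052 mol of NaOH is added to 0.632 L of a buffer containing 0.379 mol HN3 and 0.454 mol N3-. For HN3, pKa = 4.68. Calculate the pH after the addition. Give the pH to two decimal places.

After neutralization: n(HN3) = 0.327 mol, n(N3-) = 0.506 mol.
Henderson–Hasselbalch with mole ratio 0.506/0.327: pH = 4.68 + (+0.190)

pH = 4.87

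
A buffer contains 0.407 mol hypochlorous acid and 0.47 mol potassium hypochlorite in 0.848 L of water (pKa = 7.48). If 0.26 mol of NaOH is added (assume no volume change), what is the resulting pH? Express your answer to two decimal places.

pH = 8.18

After neutralization: n(HOCl) = 0.147 mol, n(OCl-) = 0.73 mol.
pH = pKa + log([A⁻]/[HA]) = 7.48 + log(0.73/0.147) = 7.48 +0.696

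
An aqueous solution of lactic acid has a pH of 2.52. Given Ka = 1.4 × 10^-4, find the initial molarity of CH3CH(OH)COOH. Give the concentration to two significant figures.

C₀ = 6.8 × 10^-2 M

[H+] = 10^(-2.52) = 3.02 × 10^-3 M = x
Ka = x²/(C₀ − x) ⇒ C₀ = x + x²/Ka
C₀ = 3.02 × 10^-3 + (3.02 × 10^-3)²/(1.4 × 10^-4) = 6.82 × 10^-2 M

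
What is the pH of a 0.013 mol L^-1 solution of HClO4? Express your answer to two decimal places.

pH = 1.89

HClO4 is a strong acid and dissociates completely, so [H+] = 0.013 M.
pH = -log(0.013) = 1.89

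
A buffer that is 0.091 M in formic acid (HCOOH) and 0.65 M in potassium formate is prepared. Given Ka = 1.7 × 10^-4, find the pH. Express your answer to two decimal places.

pKa = −log(1.7 × 10^-4) = 3.770
pH = pKa + log([A⁻]/[HA]) = 3.770 + log(0.65/0.091)
pH = 3.770 + (+0.854) = 4.62

pH = 4.62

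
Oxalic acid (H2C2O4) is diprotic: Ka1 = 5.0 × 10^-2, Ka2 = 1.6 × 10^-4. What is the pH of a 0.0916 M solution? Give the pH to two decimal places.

Ka1 ≫ Ka2, so treat the first dissociation as the only significant source of H+.
Ka1 = x²/(0.0916 − x) = 5.0 × 10^-2
Solving the quadratic: x = (−Ka1 + √(Ka1² + 4·Ka1·C₀))/2 = 4.71 × 10^-2 M
pH = −log(4.71 × 10^-2) = 1.33

pH = 1.33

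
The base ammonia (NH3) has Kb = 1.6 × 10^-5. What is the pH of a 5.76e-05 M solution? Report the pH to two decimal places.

pH = 9.37

NH3 + H2O ⇌ NH4+ + OH-
From the ICE table, Kb = [OH-]²/(5.76e-05 − [OH-]) = 1.6 × 10^-5.
The 5% rule fails; solving [OH-]² + Kb·[OH-] − Kb·C₀ = 0 exactly:
[OH-] = [−1.6e-05 + √(1.6e-05² + 3.69e-09)]/2 = 2.34 × 10^-5 M
pOH = −log(2.34 × 10^-5) = 4.63; pH = 14.00 − 4.63 = 9.37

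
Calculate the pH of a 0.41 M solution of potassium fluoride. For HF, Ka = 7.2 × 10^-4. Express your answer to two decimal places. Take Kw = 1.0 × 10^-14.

F- is the conjugate base of the weak acid HF.
Kb = Kw/Ka = 1.0×10^-14 / 7.2 × 10^-4 = 1.39 × 10^-11
Kb = x²/(0.41 − x) = 1.39 × 10^-11
Since Kb ≪ C₀, x ≈ √(Kb·C₀) = 2.39 × 10^-6 M.
(x/C₀ = 0.00058% < 5%, so the approximation holds.)
pOH = −log(2.39 × 10^-6) = 5.62; pH = 14.00 − 5.62 = 8.38

pH = 8.38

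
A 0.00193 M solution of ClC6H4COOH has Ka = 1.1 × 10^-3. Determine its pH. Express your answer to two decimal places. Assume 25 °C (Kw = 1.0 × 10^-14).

ClC6H4COOH ⇌ ClC6H4COO- + H+
Ka = x²/(0.00193 − x) = 1.1 × 10^-3
x is not negligible relative to C₀; solve x² + 0.0011·x − 2.12e-06 = 0.
x = (−Ka + √(Ka² + 4·Ka·C₀))/2 = 1.01 × 10^-3 M
pH = −log(1.01 × 10^-3) = 3.00

pH = 3.00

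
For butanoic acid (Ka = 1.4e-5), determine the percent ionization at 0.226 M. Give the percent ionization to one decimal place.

CH3(CH2)2COOH ⇌ CH3(CH2)2COO- + H+; let x = [H+] at equilibrium.
x ≈ √(Ka·C₀) = √(1.4 × 10^-5 × 0.226) = 1.78 × 10^-3 M
% ionization = x/C₀ × 100% = 1.78 × 10^-3/0.226 × 100% = 0.8%

0.8%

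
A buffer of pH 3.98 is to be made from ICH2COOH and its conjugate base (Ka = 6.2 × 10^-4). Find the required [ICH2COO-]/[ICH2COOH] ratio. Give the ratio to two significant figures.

pKa = -log(6.2 × 10^-4) = 3.208
pH = pKa + log(r) ⇒ log(r) = 3.98 − 3.208 = +0.772
r = [ICH2COO-]/[ICH2COOH] = 10^(+0.772) = 5.92

ratio = 5.9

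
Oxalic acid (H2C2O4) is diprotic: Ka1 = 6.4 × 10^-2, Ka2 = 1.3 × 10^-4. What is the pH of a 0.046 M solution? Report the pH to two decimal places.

Ka1 ≫ Ka2, so treat the first dissociation as the only significant source of H+.
Ka1 = x²/(0.046 − x) = 6.4 × 10^-2
Solving the quadratic: x = (−Ka1 + √(Ka1² + 4·Ka1·C₀))/2 = 3.10 × 10^-2 M
pH = −log(3.10 × 10^-2) = 1.51

pH = 1.51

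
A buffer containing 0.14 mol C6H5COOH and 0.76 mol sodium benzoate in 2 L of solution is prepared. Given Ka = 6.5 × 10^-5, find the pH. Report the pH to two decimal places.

pKa = −log(6.5 × 10^-5) = 4.187
Using pH = pKa + log([base]/[acid]) with [base]/[acid] = 0.76/0.14:
pH = 4.187 + (+0.735) = 4.92

pH = 4.92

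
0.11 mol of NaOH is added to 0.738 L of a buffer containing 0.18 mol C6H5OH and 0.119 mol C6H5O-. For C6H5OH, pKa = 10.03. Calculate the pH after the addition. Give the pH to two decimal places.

pH = 10.54

After neutralization: n(C6H5OH) = 0.07 mol, n(C6H5O-) = 0.229 mol.
pH = pKa + log(n_C6H5O-/n_C6H5OH) = 10.03 + log(0.229/0.07) = 10.03 + (+0.515)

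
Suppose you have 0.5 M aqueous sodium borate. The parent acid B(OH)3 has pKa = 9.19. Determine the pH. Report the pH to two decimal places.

B(OH)4- is the conjugate base of the weak acid B(OH)3.
Ka = 10^(−9.19) = 6.46 × 10^-10
Kb = Kw/Ka = 1.0×10^-14 / 6.46 × 10^-10 = 1.55 × 10^-5
From the ICE table, Kb = x²/(0.5 − x) = 1.55 × 10^-5.
Assume x ≪ 0.5: x ≈ √(1.55 × 10^-5 × 0.5) = 2.78 × 10^-3 M
pOH = 2.56, so pH = 14.00 − pOH = 11.44

pH = 11.44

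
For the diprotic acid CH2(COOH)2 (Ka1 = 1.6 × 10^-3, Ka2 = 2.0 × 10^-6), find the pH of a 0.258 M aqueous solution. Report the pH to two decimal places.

Ka1 ≫ Ka2, so treat the first dissociation as the only significant source of H+.
Ka1 = x²/(0.258 − x) = 1.6 × 10^-3
Solving the quadratic: x = (−Ka1 + √(Ka1² + 4·Ka1·C₀))/2 = 1.95 × 10^-2 M
pH = −log(1.95 × 10^-2) = 1.71

pH = 1.71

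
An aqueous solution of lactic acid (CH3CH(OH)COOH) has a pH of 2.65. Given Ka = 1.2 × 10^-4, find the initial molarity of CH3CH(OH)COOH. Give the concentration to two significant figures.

[H+] = 10^(-2.65) = 2.24 × 10^-3 M = x
Ka = x²/(C₀ − x) ⇒ C₀ = x + x²/Ka
C₀ = 2.24 × 10^-3 + (2.24 × 10^-3)²/(1.2 × 10^-4) = 4.41 × 10^-2 M

C₀ = 4.4 × 10^-2 M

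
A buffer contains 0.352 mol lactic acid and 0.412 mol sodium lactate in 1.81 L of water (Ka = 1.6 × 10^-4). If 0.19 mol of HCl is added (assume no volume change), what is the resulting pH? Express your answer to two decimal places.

Added H+ converts CH3CH(OH)COO- to CH3CH(OH)COOH: CH3CH(OH)COOH → 0.542 mol, CH3CH(OH)COO- → 0.222 mol.
pKa = −log(1.6 × 10^-4) = 3.796
pH = pKa + log([A⁻]/[HA]) = 3.796 + log(0.222/0.542) = 3.796 -0.388

pH = 3.41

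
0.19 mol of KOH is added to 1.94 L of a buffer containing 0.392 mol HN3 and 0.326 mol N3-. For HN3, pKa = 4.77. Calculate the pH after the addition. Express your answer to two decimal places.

pH = 5.18

After neutralization: n(HN3) = 0.202 mol, n(N3-) = 0.516 mol.
pH = pKa + log([A⁻]/[HA]) = 4.77 + log(0.516/0.202) = 4.77 +0.407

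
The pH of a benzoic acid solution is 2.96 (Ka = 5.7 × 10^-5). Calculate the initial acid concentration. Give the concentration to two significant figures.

C₀ = 2.2 × 10^-2 M

[H+] = 10^(-2.96) = 1.10 × 10^-3 M = x
Ka = x²/(C₀ − x) ⇒ C₀ = x + x²/Ka
C₀ = 1.10 × 10^-3 + (1.10 × 10^-3)²/(5.7 × 10^-5) = 2.23 × 10^-2 M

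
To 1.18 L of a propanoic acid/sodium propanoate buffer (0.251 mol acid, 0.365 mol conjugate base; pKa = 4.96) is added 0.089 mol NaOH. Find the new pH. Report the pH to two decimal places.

pH = 5.41

OH- converts CH3CH2COOH to CH3CH2COO-: CH3CH2COOH → 0.162 mol, CH3CH2COO- → 0.454 mol.
pH = pKa + log([A⁻]/[HA]) = 4.96 + log(0.454/0.162) = 4.96 +0.448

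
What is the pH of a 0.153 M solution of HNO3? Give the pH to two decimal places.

HNO3 is a strong acid and dissociates completely, so [H+] = 0.153 M.
pH = -log(0.153) = 0.82

pH = 0.82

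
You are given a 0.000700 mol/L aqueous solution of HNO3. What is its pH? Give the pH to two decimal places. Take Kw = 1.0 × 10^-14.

pH = 3.15

HNO3 is a strong acid and dissociates completely, so [H+] = 0.000700 M.
pH = -log(0.0007) = 3.15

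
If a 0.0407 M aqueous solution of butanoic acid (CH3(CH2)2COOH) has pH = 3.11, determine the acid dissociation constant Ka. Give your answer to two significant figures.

[H+] = 10^(-3.11) = 7.76 × 10^-4 M
At equilibrium [HA] = 0.0407 − 7.76 × 10^-4 = 3.99 × 10^-2 M
Ka = [H+][A-]/[HA] = (7.76 × 10^-4)² / 3.99 × 10^-2 = 1.5 × 10^-5

Ka = 1.5 × 10^-5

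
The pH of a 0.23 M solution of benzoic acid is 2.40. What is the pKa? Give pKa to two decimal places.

[H+] = 10^(-2.40) = 3.98 × 10^-3 M
At equilibrium [HA] = 0.23 − 3.98 × 10^-3 = 2.26 × 10^-1 M
Ka = [H+][A-]/[HA] = (3.98 × 10^-3)² / 2.26 × 10^-1 = 7.01 × 10^-5
pKa = -log(7.01 × 10^-5) = 4.15

pKa = 4.15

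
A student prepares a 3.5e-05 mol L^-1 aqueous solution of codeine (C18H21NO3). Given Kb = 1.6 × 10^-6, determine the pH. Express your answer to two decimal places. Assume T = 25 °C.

C18H21NO3 + H2O ⇌ C18H22NO3+ + OH-
From the ICE table, Kb = [OH-]²/(3.5e-05 − [OH-]) = 1.6 × 10^-6.
[OH-] is not negligible relative to C₀; solve [OH-]² + 1.6e-06·[OH-] − 5.6e-11 = 0.
[OH-] = (−Kb + √(Kb² + 4·Kb·C₀))/2 = 6.73 × 10^-6 M
pOH = 5.17, so pH = 14.00 − pOH = 8.83

pH = 8.83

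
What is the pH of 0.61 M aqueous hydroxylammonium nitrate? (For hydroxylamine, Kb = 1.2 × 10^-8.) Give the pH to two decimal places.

pH = 3.15

NH3OH+ is the conjugate acid of the weak base NH2OH.
Ka = Kw/Kb = 1.0×10^-14 / 1.2 × 10^-8 = 8.33 × 10^-7
From the ICE table, Ka = [H+]²/(0.61 − [H+]) = 8.33 × 10^-7.
Assume [H+] ≪ 0.61: [H+] ≈ √(8.33 × 10^-7 × 0.61) = 7.13 × 10^-4 M
([H+]/C₀ = 0.12% < 5%, so the approximation holds.)
pH = −log(7.13 × 10^-4) = 3.15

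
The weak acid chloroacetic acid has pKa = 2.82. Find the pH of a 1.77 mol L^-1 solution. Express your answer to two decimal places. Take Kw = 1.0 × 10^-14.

ClCH2COOH ⇌ ClCH2COO- + H+
Ka = 10^(−2.82) = 1.51 × 10^-3
Let x = [H+] at equilibrium. Ka = x²/(1.77 − x).
Neglecting x in the denominator: x = √(1.51 × 10^-3 × 1.77) = 5.17 × 10^-2 M
pH = −log(5.17 × 10^-2) = 1.29

pH = 1.29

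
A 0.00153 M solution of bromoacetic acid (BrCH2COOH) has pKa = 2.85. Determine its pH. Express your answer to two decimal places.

pH = 3.03

BrCH2COOH ⇌ BrCH2COO- + H+
Ka = 10^(−2.85) = 1.41 × 10^-3
Ka = [H+]²/(0.00153 − [H+]) = 1.41 × 10^-3
The 5% rule fails; solving [H+]² + Ka·[H+] − Ka·C₀ = 0 exactly:
[H+] = (−Ka + √(Ka² + 4·Ka·C₀))/2 = 9.24 × 10^-4 M
pH = −log(9.24 × 10^-4) = 3.03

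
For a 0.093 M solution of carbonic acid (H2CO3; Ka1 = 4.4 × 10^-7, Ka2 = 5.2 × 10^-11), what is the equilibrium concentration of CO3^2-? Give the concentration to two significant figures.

First ionization gives [H+] ≈ [HCO3-] = 2.02 × 10^-4 M.
Second step: Ka2 = [H+][CO3^2-]/[HCO3-] ≈ [CO3^2-] (since [H+] ≈ [HCO3-]).
So [CO3^2-] ≈ Ka2.

5.2 × 10^-11 M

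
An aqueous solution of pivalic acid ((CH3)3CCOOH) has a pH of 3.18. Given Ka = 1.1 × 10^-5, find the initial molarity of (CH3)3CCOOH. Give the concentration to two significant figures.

[H+] = 10^(-3.18) = 6.61 × 10^-4 M = x
Ka = x²/(C₀ − x) ⇒ C₀ = x + x²/Ka
C₀ = 6.61 × 10^-4 + (6.61 × 10^-4)²/(1.1 × 10^-5) = 4.04 × 10^-2 M

C₀ = 4.0 × 10^-2 M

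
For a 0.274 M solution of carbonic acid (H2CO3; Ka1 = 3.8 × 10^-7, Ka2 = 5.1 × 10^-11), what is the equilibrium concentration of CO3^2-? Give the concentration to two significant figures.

First ionization gives [H+] ≈ [HCO3-] = 3.23 × 10^-4 M.
Second step: Ka2 = [H+][CO3^2-]/[HCO3-] ≈ [CO3^2-] (since [H+] ≈ [HCO3-]).
So [CO3^2-] ≈ Ka2.

5.1 × 10^-11 M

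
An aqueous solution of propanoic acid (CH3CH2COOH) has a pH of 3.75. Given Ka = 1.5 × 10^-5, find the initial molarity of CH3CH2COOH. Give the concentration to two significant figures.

C₀ = 2.3 × 10^-3 M

[H+] = 10^(-3.75) = 1.78 × 10^-4 M = x
Ka = x²/(C₀ − x) ⇒ C₀ = x + x²/Ka
C₀ = 1.78 × 10^-4 + (1.78 × 10^-4)²/(1.5 × 10^-5) = 2.29 × 10^-3 M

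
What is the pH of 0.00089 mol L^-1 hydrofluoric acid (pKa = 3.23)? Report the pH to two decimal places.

pH = 3.31

HF ⇌ F- + H+
Ka = 10^(−3.23) = 5.89 × 10^-4
From the ICE table, Ka = [H+]²/(0.00089 − [H+]) = 5.89 × 10^-4.
[H+] is not negligible relative to C₀; solve [H+]² + 0.000589·[H+] − 5.24e-07 = 0.
[H+] = (−Ka + √(Ka² + 4·Ka·C₀))/2 = 4.87 × 10^-4 M
pH = −log(4.87 × 10^-4) = 3.31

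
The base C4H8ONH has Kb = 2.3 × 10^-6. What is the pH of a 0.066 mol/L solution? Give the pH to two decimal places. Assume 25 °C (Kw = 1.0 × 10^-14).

pH = 10.59

C4H8ONH + H2O ⇌ C4H8ONH2+ + OH-
Let x = [OH-] at equilibrium. Kb = x²/(0.066 − x).
Since Kb ≪ C₀, x ≈ √(Kb·C₀) = 3.90 × 10^-4 M.
Check: 0.59% ionized — well under 5%, approximation valid.
pOH = 3.41, so pH = 14.00 − pOH = 10.59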